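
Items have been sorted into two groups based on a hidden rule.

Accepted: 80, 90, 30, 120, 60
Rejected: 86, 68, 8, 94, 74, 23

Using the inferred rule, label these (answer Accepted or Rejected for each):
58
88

Rejected, Rejected

'Accepted' ⟺ multiple of 5.
58: 58 = 5·11 + 3, does not satisfy this → Rejected.
88: 88 = 5·17 + 3, does not satisfy this → Rejected.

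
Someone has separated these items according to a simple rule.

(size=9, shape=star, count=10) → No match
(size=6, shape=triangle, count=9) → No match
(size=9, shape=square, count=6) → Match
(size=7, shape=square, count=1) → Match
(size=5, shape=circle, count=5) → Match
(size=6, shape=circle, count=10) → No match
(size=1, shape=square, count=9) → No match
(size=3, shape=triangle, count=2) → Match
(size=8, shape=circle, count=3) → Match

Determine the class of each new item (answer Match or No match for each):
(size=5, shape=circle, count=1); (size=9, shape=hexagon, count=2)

Match, Match

Every 'Match' example satisfies: count ≤ 6. None of the 'No match' examples do.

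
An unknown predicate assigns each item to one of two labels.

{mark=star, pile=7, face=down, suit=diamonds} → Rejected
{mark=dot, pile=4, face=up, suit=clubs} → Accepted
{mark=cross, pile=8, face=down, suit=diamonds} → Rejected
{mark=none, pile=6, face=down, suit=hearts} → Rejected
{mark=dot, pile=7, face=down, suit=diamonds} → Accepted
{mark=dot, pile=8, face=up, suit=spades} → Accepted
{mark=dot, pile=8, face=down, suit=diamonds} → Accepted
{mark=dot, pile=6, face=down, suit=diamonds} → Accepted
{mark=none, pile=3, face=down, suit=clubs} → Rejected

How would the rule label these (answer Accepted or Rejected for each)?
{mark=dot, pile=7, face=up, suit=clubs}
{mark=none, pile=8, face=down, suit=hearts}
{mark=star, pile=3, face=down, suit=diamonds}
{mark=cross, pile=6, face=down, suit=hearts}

Accepted, Rejected, Rejected, Rejected

Comparing the two groups points to one rule — mark is dot.
{mark=dot, pile=7, face=up, suit=clubs}: mark is dot — checks out, so Accepted.
{mark=none, pile=8, face=down, suit=hearts}: mark is none — does not fit, so Rejected.
{mark=star, pile=3, face=down, suit=diamonds}: mark is star — does not fit, so Rejected.
{mark=cross, pile=6, face=down, suit=hearts}: mark is cross — does not fit, so Rejected.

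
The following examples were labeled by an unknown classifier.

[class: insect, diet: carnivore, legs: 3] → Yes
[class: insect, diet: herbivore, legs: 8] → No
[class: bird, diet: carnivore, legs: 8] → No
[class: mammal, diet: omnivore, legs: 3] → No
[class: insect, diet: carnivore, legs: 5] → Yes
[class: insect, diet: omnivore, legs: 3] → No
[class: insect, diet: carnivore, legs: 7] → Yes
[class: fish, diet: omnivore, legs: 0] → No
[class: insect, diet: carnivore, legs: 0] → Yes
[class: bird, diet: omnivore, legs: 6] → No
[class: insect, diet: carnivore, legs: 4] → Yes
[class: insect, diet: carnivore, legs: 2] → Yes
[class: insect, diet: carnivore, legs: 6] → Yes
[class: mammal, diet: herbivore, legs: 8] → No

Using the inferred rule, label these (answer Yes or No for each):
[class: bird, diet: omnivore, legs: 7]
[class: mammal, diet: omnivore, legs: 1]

The simplest hypothesis consistent with all the labels is: diet is carnivore AND class is insect.
[class: bird, diet: omnivore, legs: 7]: diet is omnivore, class is bird — does not satisfy this, so No.
[class: mammal, diet: omnivore, legs: 1]: diet is omnivore, class is mammal — does not satisfy this, so No.

No, No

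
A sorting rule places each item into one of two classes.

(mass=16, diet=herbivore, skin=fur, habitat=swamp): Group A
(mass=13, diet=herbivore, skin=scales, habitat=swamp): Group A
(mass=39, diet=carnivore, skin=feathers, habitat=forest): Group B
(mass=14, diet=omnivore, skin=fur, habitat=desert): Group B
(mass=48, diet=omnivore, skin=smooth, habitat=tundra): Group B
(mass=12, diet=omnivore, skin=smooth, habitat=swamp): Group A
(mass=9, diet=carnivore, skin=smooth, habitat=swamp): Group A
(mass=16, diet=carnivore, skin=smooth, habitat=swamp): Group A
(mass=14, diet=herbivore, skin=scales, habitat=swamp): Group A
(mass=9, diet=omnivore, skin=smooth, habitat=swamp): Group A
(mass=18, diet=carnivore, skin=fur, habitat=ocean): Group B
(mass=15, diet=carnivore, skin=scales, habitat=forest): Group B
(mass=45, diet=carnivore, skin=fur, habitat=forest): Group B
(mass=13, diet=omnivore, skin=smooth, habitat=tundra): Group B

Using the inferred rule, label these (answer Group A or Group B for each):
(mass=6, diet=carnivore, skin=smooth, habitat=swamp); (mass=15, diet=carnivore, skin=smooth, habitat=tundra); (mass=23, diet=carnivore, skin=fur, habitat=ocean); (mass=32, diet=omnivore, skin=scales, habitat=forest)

One predicate separates the groups cleanly: habitat is swamp.
(mass=6, diet=carnivore, skin=smooth, habitat=swamp) → habitat is swamp → Group A. (mass=15, diet=carnivore, skin=smooth, habitat=tundra) → habitat is tundra → Group B. (mass=23, diet=carnivore, skin=fur, habitat=ocean) → habitat is ocean → Group B. (mass=32, diet=omnivore, skin=scales, habitat=forest) → habitat is forest → Group B.

Group A, Group B, Group B, Group B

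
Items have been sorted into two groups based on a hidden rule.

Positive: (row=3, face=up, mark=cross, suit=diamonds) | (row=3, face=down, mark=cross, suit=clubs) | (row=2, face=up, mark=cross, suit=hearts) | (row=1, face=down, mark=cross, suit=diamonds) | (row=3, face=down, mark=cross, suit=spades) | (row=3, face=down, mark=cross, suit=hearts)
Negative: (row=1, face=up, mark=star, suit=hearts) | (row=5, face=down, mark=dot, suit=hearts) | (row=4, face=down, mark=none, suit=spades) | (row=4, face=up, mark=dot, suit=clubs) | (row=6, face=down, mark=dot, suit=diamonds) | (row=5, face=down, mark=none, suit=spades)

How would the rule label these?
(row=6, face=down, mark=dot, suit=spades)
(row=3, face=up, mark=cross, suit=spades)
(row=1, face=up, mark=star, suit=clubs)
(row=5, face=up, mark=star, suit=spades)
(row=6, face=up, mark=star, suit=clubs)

Negative, Positive, Negative, Negative, Negative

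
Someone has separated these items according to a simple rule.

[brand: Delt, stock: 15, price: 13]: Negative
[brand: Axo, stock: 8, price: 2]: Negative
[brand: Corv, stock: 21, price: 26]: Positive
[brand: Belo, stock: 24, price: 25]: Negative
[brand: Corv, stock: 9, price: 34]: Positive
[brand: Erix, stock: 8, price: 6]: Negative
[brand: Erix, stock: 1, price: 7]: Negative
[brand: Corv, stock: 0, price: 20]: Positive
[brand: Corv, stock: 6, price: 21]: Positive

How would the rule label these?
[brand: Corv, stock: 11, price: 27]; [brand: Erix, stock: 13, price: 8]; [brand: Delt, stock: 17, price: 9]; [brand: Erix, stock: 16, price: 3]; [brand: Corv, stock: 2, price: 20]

Positive, Negative, Negative, Negative, Positive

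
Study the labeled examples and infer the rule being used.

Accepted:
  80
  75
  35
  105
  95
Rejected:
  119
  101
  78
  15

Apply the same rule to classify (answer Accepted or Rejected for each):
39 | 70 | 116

Rejected, Accepted, Rejected

A rule that fits every label: multiple of 5 AND at least 35 — true of each 'Accepted' example, false of each 'Rejected' one.
39: 39 = 5·7 + 4, 39 ≥ 35, fails this test → Rejected. 70: 70 = 5·14, 70 ≥ 35, passes → Accepted. 116: 116 = 5·23 + 1, 116 ≥ 35, fails this test → Rejected.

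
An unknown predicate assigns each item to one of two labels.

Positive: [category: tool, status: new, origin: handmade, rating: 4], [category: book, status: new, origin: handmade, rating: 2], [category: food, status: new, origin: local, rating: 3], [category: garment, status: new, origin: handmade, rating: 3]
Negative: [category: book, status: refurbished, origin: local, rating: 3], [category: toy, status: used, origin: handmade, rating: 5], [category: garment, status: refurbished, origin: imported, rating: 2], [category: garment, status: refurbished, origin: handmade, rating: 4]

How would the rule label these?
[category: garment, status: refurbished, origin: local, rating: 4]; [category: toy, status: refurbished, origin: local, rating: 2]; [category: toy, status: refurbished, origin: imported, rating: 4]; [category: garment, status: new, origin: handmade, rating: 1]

Looking at the examples, the only property every 'Positive' case has and every 'Negative' case lacks is: status is new.

Negative, Negative, Negative, Positive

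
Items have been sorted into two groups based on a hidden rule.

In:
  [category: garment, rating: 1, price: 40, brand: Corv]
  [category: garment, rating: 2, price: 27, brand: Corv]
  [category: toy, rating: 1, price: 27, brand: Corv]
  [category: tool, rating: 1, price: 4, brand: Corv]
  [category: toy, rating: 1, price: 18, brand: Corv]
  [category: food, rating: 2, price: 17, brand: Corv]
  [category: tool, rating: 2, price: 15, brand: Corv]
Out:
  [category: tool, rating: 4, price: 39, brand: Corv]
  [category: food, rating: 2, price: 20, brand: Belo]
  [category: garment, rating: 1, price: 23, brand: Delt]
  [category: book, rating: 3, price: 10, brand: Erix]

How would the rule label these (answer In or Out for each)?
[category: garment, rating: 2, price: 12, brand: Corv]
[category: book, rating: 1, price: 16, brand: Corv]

All 'In' examples share one property — brand is Corv AND rating ≤ 2 — and every 'Out' example lacks it.
[category: garment, rating: 2, price: 12, brand: Corv] → brand is Corv, rating = 2 → In.
[category: book, rating: 1, price: 16, brand: Corv] → brand is Corv, rating = 1 → In.

In, In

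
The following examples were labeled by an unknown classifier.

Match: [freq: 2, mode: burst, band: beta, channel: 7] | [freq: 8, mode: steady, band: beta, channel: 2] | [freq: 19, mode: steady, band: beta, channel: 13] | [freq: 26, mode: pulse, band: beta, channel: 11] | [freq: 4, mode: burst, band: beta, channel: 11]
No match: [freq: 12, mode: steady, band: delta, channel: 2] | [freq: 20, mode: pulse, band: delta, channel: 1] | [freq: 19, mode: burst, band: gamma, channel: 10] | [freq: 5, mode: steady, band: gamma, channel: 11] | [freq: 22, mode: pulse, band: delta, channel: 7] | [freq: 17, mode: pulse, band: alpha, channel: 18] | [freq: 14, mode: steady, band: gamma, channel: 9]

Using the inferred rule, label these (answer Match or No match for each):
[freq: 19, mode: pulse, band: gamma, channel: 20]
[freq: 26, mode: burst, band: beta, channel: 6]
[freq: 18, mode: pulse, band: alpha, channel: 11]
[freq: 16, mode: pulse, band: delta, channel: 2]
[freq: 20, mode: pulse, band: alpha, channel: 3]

'Match' ⟺ band is beta.
[freq: 19, mode: pulse, band: gamma, channel: 20]: band is gamma, does not satisfy this → No match.
[freq: 26, mode: burst, band: beta, channel: 6]: band is beta, fits → Match.
[freq: 18, mode: pulse, band: alpha, channel: 11]: band is alpha, does not satisfy this → No match.
[freq: 16, mode: pulse, band: delta, channel: 2]: band is delta, does not satisfy this → No match.
[freq: 20, mode: pulse, band: alpha, channel: 3]: band is alpha, does not satisfy this → No match.

No match, Match, No match, No match, No match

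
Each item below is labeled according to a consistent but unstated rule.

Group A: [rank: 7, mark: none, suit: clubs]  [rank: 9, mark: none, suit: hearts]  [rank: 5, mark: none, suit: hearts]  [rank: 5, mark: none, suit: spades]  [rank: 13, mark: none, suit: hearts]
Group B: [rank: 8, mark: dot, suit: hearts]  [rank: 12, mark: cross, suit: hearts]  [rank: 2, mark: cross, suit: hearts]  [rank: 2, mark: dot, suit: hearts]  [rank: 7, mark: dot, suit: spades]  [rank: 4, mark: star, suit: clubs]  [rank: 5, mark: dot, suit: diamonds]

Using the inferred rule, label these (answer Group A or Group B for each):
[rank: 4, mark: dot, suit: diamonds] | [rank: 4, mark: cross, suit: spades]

Group B, Group B

Checking candidate rules against both groups, what survives is: mark is none.
[rank: 4, mark: dot, suit: diamonds] → mark is dot → Group B. [rank: 4, mark: cross, suit: spades] → mark is cross → Group B.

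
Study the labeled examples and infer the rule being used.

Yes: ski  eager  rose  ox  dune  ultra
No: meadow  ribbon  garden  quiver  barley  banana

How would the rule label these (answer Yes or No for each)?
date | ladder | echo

Yes, No, Yes

A rule that fits every label: length ≤ 5 — true of each 'Yes' example, false of each 'No' one.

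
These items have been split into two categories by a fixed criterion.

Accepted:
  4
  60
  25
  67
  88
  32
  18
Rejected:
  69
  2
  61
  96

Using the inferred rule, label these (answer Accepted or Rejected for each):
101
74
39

Rejected, Accepted, Accepted

The pattern is that an item is 'Accepted' exactly when: ≡ 4 (mod 7).
101: 101 mod 7 = 3 — does not pass, so Rejected.
74: 74 mod 7 = 4 — fits, so Accepted.
39: 39 mod 7 = 4 — fits, so Accepted.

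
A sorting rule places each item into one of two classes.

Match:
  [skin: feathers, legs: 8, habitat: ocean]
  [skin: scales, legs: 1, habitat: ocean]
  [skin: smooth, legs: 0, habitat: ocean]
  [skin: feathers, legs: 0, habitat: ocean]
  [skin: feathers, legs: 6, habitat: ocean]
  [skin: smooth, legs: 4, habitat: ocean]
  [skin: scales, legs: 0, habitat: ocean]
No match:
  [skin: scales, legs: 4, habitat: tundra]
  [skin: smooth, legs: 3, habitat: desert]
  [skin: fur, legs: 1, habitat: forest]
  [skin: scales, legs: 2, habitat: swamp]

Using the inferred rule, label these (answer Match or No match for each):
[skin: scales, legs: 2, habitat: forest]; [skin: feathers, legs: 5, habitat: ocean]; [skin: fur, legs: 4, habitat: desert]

No match, Match, No match

The simplest hypothesis consistent with all the labels is: habitat is ocean.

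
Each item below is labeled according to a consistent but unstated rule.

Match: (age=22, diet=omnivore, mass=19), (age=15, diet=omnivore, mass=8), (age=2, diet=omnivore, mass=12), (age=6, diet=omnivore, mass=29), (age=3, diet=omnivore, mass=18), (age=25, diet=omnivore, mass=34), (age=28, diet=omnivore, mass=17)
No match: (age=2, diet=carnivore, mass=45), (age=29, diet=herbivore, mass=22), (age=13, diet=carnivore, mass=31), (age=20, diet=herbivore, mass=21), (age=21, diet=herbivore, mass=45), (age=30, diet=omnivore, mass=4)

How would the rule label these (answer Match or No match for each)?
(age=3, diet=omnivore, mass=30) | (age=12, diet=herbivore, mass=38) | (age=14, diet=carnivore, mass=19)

The pattern is that an item is 'Match' exactly when: diet is omnivore AND age ≤ 28.
(age=3, diet=omnivore, mass=30): diet is omnivore, age = 3, checks out → Match. (age=12, diet=herbivore, mass=38): diet is herbivore, age = 12, does not pass → No match. (age=14, diet=carnivore, mass=19): diet is carnivore, age = 14, does not pass → No match.

Match, No match, No match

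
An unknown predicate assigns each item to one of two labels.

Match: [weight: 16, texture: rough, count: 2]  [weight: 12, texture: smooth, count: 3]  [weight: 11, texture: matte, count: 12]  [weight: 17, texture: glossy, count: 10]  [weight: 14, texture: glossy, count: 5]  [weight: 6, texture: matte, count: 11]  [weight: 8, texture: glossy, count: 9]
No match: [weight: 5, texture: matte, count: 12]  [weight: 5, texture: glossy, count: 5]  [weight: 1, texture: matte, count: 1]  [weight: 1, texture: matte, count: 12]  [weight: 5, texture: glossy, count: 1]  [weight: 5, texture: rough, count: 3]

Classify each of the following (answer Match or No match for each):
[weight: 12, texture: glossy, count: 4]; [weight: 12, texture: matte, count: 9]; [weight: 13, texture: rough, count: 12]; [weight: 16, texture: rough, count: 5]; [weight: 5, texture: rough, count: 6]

Match, Match, Match, Match, No match

The classifier is using: weight ≥ 6.
[weight: 12, texture: glossy, count: 4]: weight = 12 — has this property, so Match. [weight: 12, texture: matte, count: 9]: weight = 12 — has this property, so Match. [weight: 13, texture: rough, count: 12]: weight = 13 — has this property, so Match. [weight: 16, texture: rough, count: 5]: weight = 16 — has this property, so Match. [weight: 5, texture: rough, count: 6]: weight = 5 — does not satisfy this, so No match.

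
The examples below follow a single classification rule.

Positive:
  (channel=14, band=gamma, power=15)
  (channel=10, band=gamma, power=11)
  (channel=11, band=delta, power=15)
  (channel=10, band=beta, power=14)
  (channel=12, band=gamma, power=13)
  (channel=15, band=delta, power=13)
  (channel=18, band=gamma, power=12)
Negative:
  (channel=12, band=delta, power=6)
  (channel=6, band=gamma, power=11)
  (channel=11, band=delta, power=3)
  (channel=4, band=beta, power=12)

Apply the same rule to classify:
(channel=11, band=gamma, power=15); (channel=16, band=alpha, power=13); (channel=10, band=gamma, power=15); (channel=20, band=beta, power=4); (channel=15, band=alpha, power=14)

Positive, Positive, Positive, Negative, Positive

Every 'Positive' example satisfies: channel ≥ 10 AND power ≥ 11. None of the 'Negative' examples do.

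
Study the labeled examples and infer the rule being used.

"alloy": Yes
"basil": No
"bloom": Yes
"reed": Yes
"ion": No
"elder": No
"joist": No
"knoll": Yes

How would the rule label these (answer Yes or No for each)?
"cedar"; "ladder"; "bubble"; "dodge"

No, Yes, Yes, No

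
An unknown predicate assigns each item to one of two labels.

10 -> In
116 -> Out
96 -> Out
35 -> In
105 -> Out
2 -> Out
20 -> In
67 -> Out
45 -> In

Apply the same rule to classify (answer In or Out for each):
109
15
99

A rule that fits every label: multiple of 5 AND at most 45 — true of each 'In' example, false of each 'Out' one.
109 → 109 = 5·21 + 4, 109 > 45 → Out.
15 → 15 = 5·3, 15 ≤ 45 → In.
99 → 99 = 5·19 + 4, 99 > 45 → Out.

Out, In, Out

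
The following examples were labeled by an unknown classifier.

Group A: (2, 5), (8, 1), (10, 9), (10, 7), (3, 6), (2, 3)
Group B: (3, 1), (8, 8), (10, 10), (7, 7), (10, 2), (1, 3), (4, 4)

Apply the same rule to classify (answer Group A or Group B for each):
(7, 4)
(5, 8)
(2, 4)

Group A, Group A, Group B

'Group A' ⟺ sum is odd.
(7, 4) → 7+4 = 11 → Group A. (5, 8) → 5+8 = 13 → Group A. (2, 4) → 2+4 = 6 → Group B.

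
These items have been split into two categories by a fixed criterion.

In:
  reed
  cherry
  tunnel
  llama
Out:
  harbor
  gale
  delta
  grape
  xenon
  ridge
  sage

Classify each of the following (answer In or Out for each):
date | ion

Every 'In' example satisfies: has a double letter. None of the 'Out' examples do.

Out, Out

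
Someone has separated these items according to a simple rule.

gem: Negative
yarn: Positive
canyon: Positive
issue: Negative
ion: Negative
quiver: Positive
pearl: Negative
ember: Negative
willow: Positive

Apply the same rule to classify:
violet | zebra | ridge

Positive, Negative, Negative

The classifier is using: even length.
violet: length 6 — has this property, so Positive. zebra: length 5 — does not satisfy this, so Negative. ridge: length 5 — does not satisfy this, so Negative.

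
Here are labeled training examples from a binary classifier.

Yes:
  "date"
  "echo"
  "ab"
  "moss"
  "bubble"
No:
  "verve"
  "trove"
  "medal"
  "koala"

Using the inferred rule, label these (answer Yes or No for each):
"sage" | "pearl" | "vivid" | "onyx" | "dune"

'Yes' ⟺ even length.
"sage": Yes (length 4). "pearl": No (length 5). "vivid": No (length 5). "onyx": Yes (length 4). "dune": Yes (length 4).

Yes, No, No, Yes, Yes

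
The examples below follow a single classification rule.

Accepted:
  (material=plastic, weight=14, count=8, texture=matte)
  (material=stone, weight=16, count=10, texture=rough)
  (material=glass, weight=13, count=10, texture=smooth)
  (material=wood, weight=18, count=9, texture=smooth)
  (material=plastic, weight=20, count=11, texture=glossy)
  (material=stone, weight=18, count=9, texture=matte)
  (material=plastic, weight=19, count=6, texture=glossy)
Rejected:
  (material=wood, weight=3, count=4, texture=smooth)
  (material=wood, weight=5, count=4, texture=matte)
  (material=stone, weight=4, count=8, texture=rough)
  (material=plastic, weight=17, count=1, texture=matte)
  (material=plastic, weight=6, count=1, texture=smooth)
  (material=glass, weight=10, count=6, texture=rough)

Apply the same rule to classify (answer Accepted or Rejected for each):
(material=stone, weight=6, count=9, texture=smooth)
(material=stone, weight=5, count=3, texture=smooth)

Rejected, Rejected

Rule: weight ≥ 13 AND count ≥ 4. This holds for each 'Accepted' example and fails for each 'Rejected' one.
Rejected: (material=stone, weight=6, count=9, texture=smooth), since weight = 6, count = 9.
Rejected: (material=stone, weight=5, count=3, texture=smooth), since weight = 5, count = 3.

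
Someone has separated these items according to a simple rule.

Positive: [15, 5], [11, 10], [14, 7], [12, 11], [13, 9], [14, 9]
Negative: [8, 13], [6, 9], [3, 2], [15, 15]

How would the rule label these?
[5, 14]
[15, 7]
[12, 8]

The classifier is using: first > second AND sum ≥ 15.
[5, 14]: 5 < 14, 5+14 = 19 — doesn't match, so Negative. [15, 7]: 15 > 7, 15+7 = 22 — satisfies this, so Positive. [12, 8]: 12 > 8, 12+8 = 20 — satisfies this, so Positive.

Negative, Positive, Positive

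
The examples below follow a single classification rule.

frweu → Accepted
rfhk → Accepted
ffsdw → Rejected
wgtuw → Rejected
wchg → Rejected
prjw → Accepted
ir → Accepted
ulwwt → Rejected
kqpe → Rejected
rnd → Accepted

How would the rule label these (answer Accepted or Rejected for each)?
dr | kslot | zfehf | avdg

Every 'Accepted' example satisfies: contains 'r'. None of the 'Rejected' examples do.

Accepted, Rejected, Rejected, Rejected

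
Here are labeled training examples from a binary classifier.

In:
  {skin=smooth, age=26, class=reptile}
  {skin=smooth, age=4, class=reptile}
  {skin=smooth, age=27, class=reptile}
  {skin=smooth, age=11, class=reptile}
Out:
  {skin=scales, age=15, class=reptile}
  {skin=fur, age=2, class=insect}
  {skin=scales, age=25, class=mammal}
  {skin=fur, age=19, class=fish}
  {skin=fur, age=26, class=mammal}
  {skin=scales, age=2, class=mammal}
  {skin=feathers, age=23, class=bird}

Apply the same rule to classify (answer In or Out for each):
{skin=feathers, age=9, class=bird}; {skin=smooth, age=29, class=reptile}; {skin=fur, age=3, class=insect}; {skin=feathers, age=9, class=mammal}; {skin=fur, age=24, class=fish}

Out, In, Out, Out, Out

The rule appears to be: skin is smooth.
{skin=feathers, age=9, class=bird}: skin is feathers — fails the rule, so Out. {skin=smooth, age=29, class=reptile}: skin is smooth — satisfies this, so In. {skin=fur, age=3, class=insect}: skin is fur — fails the rule, so Out. {skin=feathers, age=9, class=mammal}: skin is feathers — fails the rule, so Out. {skin=fur, age=24, class=fish}: skin is fur — fails the rule, so Out.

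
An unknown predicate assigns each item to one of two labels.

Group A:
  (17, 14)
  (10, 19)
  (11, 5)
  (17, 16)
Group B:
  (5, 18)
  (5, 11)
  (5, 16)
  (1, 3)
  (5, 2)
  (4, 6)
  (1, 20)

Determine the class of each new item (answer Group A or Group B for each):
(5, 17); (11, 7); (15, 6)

Group B, Group A, Group A

The simplest hypothesis consistent with all the labels is: first ≥ 6.
(5, 17) → first 5 → Group B. (11, 7) → first 11 → Group A. (15, 6) → first 15 → Group A.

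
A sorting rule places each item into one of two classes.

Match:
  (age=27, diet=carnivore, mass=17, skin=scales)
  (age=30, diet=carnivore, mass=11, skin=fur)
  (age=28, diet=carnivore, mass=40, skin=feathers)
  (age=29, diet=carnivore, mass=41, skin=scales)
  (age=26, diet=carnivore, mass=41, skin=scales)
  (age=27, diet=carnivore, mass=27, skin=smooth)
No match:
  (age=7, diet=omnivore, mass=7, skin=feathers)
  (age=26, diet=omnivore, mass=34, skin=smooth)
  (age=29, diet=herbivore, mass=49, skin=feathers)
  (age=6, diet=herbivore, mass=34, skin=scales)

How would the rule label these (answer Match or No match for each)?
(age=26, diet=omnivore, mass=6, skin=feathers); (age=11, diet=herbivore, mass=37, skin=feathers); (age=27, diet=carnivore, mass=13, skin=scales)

No match, No match, Match

The pattern is that an item is 'Match' exactly when: diet is carnivore.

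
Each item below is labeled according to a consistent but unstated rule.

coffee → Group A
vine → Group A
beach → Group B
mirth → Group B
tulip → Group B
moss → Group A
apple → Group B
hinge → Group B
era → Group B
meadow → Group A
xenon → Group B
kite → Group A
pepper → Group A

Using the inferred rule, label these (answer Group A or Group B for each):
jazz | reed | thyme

Comparing the two groups points to one rule — even length.
Group A: jazz, since length 4. Group A: reed, since length 4. Group B: thyme, since length 5.

Group A, Group A, Group B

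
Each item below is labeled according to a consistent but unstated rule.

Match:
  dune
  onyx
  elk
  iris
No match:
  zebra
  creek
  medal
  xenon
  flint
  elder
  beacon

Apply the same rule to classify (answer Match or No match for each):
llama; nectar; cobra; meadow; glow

The distinguishing property — length ≤ 4 — holds for all the 'Match' cases and none of the 'No match' cases.

No match, No match, No match, No match, Match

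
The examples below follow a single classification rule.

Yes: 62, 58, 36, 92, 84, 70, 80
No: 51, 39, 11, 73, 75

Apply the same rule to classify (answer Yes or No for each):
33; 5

Every 'Yes' example satisfies: even. None of the 'No' examples do.
33 — 33 is odd, hence No. 5 — 5 is odd, hence No.

No, No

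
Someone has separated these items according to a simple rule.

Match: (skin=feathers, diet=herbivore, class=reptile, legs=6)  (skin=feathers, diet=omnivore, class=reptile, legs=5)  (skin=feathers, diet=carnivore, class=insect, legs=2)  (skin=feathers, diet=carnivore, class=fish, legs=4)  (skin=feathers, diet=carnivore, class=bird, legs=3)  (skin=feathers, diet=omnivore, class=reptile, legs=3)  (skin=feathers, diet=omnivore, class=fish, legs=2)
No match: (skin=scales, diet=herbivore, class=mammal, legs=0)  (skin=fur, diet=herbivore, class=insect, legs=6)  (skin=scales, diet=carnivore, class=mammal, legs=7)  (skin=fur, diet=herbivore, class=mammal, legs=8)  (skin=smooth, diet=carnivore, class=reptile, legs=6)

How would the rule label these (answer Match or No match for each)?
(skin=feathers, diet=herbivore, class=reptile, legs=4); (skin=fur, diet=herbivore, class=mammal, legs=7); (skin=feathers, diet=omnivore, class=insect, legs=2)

Match, No match, Match

A rule that fits every label: skin is feathers — true of each 'Match' example, false of each 'No match' one.
(skin=feathers, diet=herbivore, class=reptile, legs=4): Match (skin is feathers). (skin=fur, diet=herbivore, class=mammal, legs=7): No match (skin is fur). (skin=feathers, diet=omnivore, class=insect, legs=2): Match (skin is feathers).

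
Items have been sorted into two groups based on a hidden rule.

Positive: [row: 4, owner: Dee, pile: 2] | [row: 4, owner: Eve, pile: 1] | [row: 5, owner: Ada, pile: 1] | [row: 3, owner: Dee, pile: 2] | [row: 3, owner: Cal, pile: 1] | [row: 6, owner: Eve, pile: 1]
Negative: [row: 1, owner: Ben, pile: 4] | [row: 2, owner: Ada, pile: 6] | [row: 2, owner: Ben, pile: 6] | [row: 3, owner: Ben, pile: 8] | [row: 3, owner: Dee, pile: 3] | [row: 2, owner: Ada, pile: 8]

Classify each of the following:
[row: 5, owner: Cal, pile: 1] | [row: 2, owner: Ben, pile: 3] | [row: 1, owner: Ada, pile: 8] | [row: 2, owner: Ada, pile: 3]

Positive, Negative, Negative, Negative

The rule appears to be: pile ≤ 2.
Positive: [row: 5, owner: Cal, pile: 1], since pile = 1. Negative: [row: 2, owner: Ben, pile: 3], since pile = 3. Negative: [row: 1, owner: Ada, pile: 8], since pile = 8. Negative: [row: 2, owner: Ada, pile: 3], since pile = 3.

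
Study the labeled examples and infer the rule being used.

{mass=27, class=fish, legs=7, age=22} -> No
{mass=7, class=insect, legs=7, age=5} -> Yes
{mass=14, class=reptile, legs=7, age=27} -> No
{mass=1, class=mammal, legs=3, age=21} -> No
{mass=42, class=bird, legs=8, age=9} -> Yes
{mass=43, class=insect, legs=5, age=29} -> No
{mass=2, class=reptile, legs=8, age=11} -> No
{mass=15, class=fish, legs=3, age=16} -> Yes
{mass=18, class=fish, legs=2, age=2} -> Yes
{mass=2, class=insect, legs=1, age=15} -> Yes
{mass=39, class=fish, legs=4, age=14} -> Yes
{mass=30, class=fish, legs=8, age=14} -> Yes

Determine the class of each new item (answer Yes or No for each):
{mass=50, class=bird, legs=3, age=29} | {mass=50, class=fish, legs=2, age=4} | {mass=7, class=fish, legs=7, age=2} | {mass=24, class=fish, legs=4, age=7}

No, Yes, Yes, Yes

'Yes' ⟺ age ≠ 11 AND age ≤ 16.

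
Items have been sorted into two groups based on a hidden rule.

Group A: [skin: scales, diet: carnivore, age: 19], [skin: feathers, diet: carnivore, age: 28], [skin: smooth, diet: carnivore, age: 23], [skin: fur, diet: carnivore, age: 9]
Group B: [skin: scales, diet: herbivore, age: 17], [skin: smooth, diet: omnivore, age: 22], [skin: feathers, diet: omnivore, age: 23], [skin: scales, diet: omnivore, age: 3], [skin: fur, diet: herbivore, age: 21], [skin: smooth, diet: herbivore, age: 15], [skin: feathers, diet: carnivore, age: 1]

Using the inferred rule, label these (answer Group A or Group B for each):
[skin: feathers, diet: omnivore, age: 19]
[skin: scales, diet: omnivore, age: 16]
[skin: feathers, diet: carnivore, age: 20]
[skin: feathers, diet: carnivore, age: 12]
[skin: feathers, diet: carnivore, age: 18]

The common property of the 'Group A' items is: diet is carnivore AND age ≥ 3. No 'Group B' item has it.

Group B, Group B, Group A, Group A, Group A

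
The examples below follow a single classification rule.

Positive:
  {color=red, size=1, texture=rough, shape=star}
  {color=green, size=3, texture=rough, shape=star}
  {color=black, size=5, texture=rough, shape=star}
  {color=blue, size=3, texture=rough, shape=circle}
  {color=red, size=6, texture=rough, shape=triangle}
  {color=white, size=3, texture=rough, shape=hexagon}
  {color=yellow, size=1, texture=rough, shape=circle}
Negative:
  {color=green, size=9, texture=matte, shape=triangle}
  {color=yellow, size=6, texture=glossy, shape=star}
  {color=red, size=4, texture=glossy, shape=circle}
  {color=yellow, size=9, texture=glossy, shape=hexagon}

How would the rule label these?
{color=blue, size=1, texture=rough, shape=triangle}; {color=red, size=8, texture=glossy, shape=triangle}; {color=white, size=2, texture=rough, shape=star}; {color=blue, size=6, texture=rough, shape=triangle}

Positive, Negative, Positive, Positive

The pattern is that an item is 'Positive' exactly when: texture is rough.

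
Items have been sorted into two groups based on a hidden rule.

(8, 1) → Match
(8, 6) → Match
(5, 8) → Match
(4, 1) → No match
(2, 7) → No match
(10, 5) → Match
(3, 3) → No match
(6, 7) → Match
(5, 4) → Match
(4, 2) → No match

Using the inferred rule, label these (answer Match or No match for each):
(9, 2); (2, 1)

The rule appears to be: first ≥ 5.
Match: (9, 2), since first 9.
No match: (2, 1), since first 2.

Match, No match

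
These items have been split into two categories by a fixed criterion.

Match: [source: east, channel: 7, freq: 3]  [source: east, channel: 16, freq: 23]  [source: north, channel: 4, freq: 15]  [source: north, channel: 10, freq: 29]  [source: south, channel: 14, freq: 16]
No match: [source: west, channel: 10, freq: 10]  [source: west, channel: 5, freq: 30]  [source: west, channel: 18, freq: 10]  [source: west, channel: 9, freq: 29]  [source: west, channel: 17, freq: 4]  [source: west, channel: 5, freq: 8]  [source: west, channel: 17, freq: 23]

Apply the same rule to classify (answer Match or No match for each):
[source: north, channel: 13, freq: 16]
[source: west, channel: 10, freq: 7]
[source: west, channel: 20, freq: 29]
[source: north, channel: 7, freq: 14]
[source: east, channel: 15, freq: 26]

Every 'Match' example satisfies: source is not west. None of the 'No match' examples do.
[source: north, channel: 13, freq: 16]: source is north — checks out, so Match. [source: west, channel: 10, freq: 7]: source is west — doesn't match, so No match. [source: west, channel: 20, freq: 29]: source is west — doesn't match, so No match. [source: north, channel: 7, freq: 14]: source is north — checks out, so Match. [source: east, channel: 15, freq: 26]: source is east — checks out, so Match.

Match, No match, No match, Match, Match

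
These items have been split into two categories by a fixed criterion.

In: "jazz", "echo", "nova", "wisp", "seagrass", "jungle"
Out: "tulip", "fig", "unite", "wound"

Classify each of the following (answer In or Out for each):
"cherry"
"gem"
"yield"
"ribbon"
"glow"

In, Out, Out, In, In

Rule: even length. This holds for each 'In' example and fails for each 'Out' one.
"cherry": In (length 6).
"gem": Out (length 3).
"yield": Out (length 5).
"ribbon": In (length 6).
"glow": In (length 4).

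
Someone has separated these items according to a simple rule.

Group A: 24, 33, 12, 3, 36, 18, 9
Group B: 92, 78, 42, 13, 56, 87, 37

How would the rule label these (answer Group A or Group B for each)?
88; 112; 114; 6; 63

Group B, Group B, Group B, Group A, Group B

A rule that fits every label: multiple of 3 AND at most 36 — true of each 'Group A' example, false of each 'Group B' one.
88: Group B (88 = 3·29 + 1, 88 > 36).
112: Group B (112 = 3·37 + 1, 112 > 36).
114: Group B (114 = 3·38, 114 > 36).
6: Group A (6 = 3·2, 6 ≤ 36).
63: Group B (63 = 3·21, 63 > 36).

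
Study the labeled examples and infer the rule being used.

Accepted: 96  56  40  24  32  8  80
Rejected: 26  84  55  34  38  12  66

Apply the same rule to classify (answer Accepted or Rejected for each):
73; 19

The classifier is using: multiple of 8.
73: 73 = 8·9 + 1, does not satisfy this → Rejected.
19: 19 = 8·2 + 3, does not satisfy this → Rejected.

Rejected, Rejected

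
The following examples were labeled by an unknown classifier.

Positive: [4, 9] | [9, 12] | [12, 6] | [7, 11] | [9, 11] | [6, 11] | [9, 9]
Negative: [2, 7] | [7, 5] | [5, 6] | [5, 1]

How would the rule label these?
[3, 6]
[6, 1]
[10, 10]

Rule: sum ≥ 13. This holds for each 'Positive' example and fails for each 'Negative' one.

Negative, Negative, Positive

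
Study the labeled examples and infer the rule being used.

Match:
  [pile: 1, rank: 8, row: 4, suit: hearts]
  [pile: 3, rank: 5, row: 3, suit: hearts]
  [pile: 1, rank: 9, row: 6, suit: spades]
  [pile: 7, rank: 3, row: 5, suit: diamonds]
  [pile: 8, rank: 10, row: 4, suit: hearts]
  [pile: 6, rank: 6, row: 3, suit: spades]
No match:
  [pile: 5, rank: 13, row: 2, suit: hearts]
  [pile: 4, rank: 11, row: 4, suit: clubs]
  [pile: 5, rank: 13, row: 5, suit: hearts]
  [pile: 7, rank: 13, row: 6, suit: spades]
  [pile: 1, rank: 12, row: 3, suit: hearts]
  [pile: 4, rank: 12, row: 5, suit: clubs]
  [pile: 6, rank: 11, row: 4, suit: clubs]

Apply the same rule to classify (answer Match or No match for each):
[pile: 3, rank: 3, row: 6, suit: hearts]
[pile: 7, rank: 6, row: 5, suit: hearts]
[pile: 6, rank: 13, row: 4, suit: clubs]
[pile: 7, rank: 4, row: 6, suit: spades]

Match, Match, No match, Match

All 'Match' examples share one property — rank ≤ 10 — and every 'No match' example lacks it.
[pile: 3, rank: 3, row: 6, suit: hearts]: rank = 3 — has this property, so Match. [pile: 7, rank: 6, row: 5, suit: hearts]: rank = 6 — has this property, so Match. [pile: 6, rank: 13, row: 4, suit: clubs]: rank = 13 — does not fit, so No match. [pile: 7, rank: 4, row: 6, suit: spades]: rank = 4 — has this property, so Match.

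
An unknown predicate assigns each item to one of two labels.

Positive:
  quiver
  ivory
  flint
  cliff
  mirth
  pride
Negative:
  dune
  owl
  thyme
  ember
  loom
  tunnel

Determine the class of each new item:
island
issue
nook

The common property of the 'Positive' items is: contains 'i'. No 'Negative' item has it.
island: has 'i' — meets the rule, so Positive. issue: has 'i' — meets the rule, so Positive. nook: no 'i' — does not fit, so Negative.

Positive, Positive, Negative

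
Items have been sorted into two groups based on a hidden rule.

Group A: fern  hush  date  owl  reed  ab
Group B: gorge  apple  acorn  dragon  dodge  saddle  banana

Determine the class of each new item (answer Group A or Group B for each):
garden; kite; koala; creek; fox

The simplest hypothesis consistent with all the labels is: length ≤ 4.
Group B: garden, since length 6. Group A: kite, since length 4. Group B: koala, since length 5. Group B: creek, since length 5. Group A: fox, since length 3.

Group B, Group A, Group B, Group B, Group A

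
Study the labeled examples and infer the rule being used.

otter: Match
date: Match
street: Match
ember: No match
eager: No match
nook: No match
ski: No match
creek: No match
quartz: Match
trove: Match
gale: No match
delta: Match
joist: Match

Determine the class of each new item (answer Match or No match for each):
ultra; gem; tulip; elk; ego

Checking candidate rules against both groups, what survives is: contains 't'.
ultra: has 't' — has this property, so Match. gem: no 't' — fails the rule, so No match. tulip: has 't' — has this property, so Match. elk: no 't' — fails the rule, so No match. ego: no 't' — fails the rule, so No match.

Match, No match, Match, No match, No match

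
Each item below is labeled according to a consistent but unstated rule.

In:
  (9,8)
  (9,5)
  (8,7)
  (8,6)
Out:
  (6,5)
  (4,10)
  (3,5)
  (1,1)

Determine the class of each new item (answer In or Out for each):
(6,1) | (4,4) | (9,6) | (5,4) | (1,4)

The pattern is that an item is 'In' exactly when: first ≥ 7.
Out: (6,1), since first 6.
Out: (4,4), since first 4.
In: (9,6), since first 9.
Out: (5,4), since first 5.
Out: (1,4), since first 1.

Out, Out, In, Out, Out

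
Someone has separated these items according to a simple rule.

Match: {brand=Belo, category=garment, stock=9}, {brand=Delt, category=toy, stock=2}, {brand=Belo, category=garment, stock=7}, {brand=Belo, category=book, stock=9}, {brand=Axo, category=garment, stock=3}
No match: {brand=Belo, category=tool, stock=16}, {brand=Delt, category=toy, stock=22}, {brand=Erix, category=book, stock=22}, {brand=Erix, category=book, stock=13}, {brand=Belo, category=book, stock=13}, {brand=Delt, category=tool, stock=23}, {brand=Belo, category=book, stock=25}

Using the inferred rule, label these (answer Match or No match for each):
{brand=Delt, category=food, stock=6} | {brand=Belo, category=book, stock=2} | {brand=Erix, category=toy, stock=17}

The rule appears to be: stock ≤ 9.
{brand=Delt, category=food, stock=6} → stock = 6 → Match. {brand=Belo, category=book, stock=2} → stock = 2 → Match. {brand=Erix, category=toy, stock=17} → stock = 17 → No match.

Match, Match, No match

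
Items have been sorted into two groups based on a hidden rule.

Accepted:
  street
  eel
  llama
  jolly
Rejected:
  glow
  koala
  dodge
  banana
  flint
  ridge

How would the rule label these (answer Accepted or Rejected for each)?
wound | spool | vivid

Every 'Accepted' example satisfies: has a double letter. None of the 'Rejected' examples do.
wound → no doubled letter → Rejected. spool → 'oo' doubled → Accepted. vivid → no doubled letter → Rejected.

Rejected, Accepted, Rejected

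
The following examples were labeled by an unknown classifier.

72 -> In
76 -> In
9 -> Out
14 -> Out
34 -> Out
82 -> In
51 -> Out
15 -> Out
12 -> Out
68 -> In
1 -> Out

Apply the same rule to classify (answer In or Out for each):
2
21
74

Out, Out, In

The pattern is that an item is 'In' exactly when: at least 68.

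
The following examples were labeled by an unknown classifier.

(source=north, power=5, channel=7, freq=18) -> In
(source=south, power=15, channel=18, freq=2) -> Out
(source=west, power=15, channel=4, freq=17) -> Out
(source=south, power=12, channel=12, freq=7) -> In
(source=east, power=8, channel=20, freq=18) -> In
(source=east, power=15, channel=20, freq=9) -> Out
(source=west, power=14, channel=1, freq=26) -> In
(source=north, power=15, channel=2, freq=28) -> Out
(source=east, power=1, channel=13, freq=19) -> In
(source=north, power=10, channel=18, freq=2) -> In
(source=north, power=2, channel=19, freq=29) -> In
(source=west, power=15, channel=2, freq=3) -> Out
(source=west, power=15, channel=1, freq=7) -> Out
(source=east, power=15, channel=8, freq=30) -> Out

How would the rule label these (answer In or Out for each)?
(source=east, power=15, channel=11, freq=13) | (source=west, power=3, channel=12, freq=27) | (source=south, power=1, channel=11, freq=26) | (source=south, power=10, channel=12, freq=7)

'In' ⟺ power ≤ 14.

Out, In, In, In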